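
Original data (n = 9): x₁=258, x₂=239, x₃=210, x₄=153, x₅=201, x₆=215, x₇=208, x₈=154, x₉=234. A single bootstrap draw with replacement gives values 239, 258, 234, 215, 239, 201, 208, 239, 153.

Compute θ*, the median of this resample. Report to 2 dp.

Sorted: 153, 201, 208, 215, 234, 239, 239, 239, 258
Median = middle value = 234.00

θ* = 234.00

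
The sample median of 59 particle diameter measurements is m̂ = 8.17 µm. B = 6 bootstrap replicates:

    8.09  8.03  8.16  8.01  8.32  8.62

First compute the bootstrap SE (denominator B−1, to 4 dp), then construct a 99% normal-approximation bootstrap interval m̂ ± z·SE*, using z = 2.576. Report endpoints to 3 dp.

Mean of replicates = 8.2050; sum of squared deviations = 0.2693; SE* = √(0.2693/5) = 0.2321
Margin = 2.576 × 0.2321 = 0.5979
Interval: 8.17 ± 0.5979

(7.572, 8.768)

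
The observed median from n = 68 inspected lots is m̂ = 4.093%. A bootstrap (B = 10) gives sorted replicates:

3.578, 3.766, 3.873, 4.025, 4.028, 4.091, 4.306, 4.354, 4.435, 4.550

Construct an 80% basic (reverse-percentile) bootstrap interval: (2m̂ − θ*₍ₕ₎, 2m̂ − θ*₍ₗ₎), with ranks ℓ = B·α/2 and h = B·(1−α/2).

Percentile endpoints at ranks 1 and 9: θ*₍1₎ = 3.578, θ*₍9₎ = 4.435.
Basic interval reflects these around m̂:
  lower = 2 × 4.093 − 4.435 = 3.751
  upper = 2 × 4.093 − 3.578 = 4.608

(3.751, 4.608)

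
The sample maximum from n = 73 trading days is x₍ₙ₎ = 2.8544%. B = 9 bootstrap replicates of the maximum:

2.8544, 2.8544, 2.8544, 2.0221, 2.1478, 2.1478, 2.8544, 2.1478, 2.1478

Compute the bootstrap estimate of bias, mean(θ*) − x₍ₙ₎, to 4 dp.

mean(θ*) = (2.8544 + 2.8544 + 2.8544 + 2.0221 + 2.1478 + 2.1478 + 2.8544 + 2.1478 + 2.1478) / 9 = 2.44788
bias = 2.44788 − 2.8544

bias = −0.4065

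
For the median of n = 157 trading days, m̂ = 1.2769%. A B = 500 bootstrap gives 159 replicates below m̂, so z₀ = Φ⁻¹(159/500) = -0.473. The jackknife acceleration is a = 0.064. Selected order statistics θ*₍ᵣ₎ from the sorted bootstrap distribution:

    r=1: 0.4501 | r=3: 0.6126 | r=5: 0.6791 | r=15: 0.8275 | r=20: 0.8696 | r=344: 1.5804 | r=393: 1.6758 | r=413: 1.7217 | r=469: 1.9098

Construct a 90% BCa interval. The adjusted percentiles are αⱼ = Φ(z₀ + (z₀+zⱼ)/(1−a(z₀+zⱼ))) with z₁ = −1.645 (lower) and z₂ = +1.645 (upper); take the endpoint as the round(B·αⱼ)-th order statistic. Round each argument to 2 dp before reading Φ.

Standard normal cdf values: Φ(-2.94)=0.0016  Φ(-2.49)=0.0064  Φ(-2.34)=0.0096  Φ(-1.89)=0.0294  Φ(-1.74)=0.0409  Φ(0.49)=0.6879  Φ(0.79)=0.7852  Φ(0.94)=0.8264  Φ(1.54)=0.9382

Lower: z₀ + z₁ = -0.473 + (-1.645) = -2.118; 1 − a(z₀+z₁) = 1 − (0.064)(-2.118) = 1.1356; argument = -0.473 + (-2.118)/1.1356 = -2.3382 → -2.34.
α₁ = Φ(-2.34) = 0.0096; rank = round(500 × 0.0096) = 5; θ*₍5₎ = 0.6791.
Upper: z₀ + z₂ = 1.172; 1 − a(z₀+z₂) = 0.9250; argument = 0.7940 → 0.79; α₂ = 0.7852; rank = 393; θ*₍393₎ = 1.6758.

(0.6791, 1.6758)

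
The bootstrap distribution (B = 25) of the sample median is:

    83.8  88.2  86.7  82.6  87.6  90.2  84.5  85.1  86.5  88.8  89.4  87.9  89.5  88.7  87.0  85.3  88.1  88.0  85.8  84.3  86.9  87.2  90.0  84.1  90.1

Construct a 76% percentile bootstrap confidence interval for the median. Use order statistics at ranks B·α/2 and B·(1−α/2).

Sorted replicates: 82.6, 83.8, 84.1, 84.3, 84.5, 85.1, 85.3, 85.8, 86.5, 86.7, 86.9, 87.0, 87.2, 87.6, 87.9, 88.0, 88.1, 88.2, 88.7, 88.8, 89.4, 89.5, 90.0, 90.1, 90.2
α = 0.24; lower rank = 25 × 0.120 = 3; upper rank = 25 × 0.880 = 22.
The 3rd smallest replicate is 84.1; the 22nd is 89.5.

(84.1, 89.5)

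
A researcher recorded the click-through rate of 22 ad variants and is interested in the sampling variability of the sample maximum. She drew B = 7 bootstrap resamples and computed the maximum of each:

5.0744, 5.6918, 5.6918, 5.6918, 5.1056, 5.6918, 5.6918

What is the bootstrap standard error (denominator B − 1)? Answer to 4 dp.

SE* = 0.2938

Bootstrap SE is the standard deviation of the 7 replicate maximums.
Mean of replicates: (5.0744 + 5.6918 + 5.6918 + 5.6918 + 5.1056 + 5.6918 + 5.6918) / 7 = 38.63900 / 7 = 5.51986
Sum of squared deviations: (−0.44546)² + (+0.17194)² + (+0.17194)² + (+0.17194)² + (−0.41426)² + (+0.17194)² + (+0.17194)² = 0.51786
Variance = 0.51786 / 6 = 0.08631
SE* = √0.08631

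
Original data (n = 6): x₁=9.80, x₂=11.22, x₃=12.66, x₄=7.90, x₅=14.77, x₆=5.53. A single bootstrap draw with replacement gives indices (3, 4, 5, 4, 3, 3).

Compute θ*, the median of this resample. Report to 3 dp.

Resample values: 12.66, 7.90, 14.77, 7.90, 12.66, 12.66.
Sorted: 7.90, 7.90, 12.66, 12.66, 12.66, 14.77
Median = average of the two middle values = 12.660

θ* = 12.660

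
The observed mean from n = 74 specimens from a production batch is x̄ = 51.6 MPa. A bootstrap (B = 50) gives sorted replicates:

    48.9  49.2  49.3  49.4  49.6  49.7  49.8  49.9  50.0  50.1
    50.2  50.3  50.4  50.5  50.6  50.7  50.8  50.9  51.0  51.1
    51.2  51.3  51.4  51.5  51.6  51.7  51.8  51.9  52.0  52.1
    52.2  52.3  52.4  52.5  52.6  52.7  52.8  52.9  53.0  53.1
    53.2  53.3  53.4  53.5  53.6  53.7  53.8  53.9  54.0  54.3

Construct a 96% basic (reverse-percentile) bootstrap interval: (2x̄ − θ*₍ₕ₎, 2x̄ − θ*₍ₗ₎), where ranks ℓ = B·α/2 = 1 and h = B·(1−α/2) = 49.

Percentile endpoints at ranks 1 and 49: θ*₍1₎ = 48.9, θ*₍49₎ = 54.0.
Basic interval reflects these around x̄:
  lower = 2 × 51.6 − 54.0 = 49.2
  upper = 2 × 51.6 − 48.9 = 54.3

(49.2, 54.3)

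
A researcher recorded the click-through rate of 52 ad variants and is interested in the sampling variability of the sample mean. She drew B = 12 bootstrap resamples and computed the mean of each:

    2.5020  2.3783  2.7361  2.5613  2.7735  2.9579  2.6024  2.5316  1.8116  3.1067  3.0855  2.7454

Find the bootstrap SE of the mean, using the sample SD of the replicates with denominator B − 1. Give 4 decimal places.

Bootstrap SE is the standard deviation of the 12 replicate means.
Mean of replicates: (2.5020 + 2.3783 + 2.7361 + 2.5613 + 2.7735 + 2.9579 + 2.6024 + 2.5316 + 1.8116 + 3.1067 + 3.0855 + 2.7454) / 12 = 31.79230 / 12 = 2.64936
Sum of squared deviations: (−0.14736)² + (−0.27106)² + (+0.08674)² + (−0.08806)² + (+0.12414)² + (+0.30854)² + (−0.04696)² + (−0.11776)² + (−0.83776)² + (+0.45734)² + (+0.43614)² + (+0.09604)² = 1.34759
Variance = 1.34759 / 11 = 0.12251
SE* = √0.12251

SE* = 0.3500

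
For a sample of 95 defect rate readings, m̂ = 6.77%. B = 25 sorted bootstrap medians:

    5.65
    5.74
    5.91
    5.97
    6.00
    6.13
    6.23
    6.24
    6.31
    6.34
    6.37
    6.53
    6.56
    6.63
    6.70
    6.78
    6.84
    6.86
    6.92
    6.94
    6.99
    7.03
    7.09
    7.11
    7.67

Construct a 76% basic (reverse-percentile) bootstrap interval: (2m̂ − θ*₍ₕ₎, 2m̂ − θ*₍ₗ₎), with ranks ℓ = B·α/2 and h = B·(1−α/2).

Percentile endpoints at ranks 3 and 22: θ*₍3₎ = 5.91, θ*₍22₎ = 7.03.
Basic interval reflects these around m̂:
  lower = 2 × 6.77 − 7.03 = 6.51
  upper = 2 × 6.77 − 5.91 = 7.63

(6.51, 7.63)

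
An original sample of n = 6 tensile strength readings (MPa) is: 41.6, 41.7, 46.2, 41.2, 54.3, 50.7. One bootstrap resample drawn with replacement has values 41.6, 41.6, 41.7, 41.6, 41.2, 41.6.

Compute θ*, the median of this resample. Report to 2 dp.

Sorted: 41.2, 41.6, 41.6, 41.6, 41.6, 41.7
Median = average of the two middle values = 41.60

θ* = 41.60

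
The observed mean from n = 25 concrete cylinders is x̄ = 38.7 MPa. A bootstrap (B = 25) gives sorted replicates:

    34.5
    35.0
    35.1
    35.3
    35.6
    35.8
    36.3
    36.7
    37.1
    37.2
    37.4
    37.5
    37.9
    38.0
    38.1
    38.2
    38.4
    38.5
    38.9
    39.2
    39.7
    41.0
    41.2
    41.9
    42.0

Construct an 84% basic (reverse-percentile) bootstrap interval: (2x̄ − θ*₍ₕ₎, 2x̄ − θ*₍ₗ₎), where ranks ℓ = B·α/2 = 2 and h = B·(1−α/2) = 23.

Percentile endpoints at ranks 2 and 23: θ*₍2₎ = 35.0, θ*₍23₎ = 41.2.
Basic interval reflects these around x̄:
  lower = 2 × 38.7 − 41.2 = 36.2
  upper = 2 × 38.7 − 35.0 = 42.4

(36.2, 42.4)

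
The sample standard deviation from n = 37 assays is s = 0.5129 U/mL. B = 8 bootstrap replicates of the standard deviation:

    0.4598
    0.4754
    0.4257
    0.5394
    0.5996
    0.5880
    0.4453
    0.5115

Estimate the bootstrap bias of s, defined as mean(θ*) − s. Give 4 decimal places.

bias = −0.0073

mean(θ*) = (0.4598 + 0.4754 + 0.4257 + 0.5394 + 0.5996 + 0.5880 + 0.4453 + 0.5115) / 8 = 0.50559
bias = 0.50559 − 0.5129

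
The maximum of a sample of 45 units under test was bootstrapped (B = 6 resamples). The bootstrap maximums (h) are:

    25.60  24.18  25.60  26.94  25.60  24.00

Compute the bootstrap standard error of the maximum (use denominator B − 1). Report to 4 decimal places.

SE* = 1.0864

Bootstrap SE is the standard deviation of the 6 replicate maximums.
Mean of replicates: (25.60 + 24.18 + 25.60 + 26.94 + 25.60 + 24.00) / 6 = 151.92000 / 6 = 25.32000
Sum of squared deviations: (+0.28000)² + (−1.14000)² + (+0.28000)² + (+1.62000)² + (+0.28000)² + (−1.32000)² = 5.90160
Variance = 5.90160 / 5 = 1.18032
SE* = √1.18032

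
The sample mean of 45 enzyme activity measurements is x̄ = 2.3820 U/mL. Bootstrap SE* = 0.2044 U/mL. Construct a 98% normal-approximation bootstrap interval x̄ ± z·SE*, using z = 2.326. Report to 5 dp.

(1.90657, 2.85743)

Margin = 2.326 × 0.2044 = 0.475434
Interval: 2.3820 ± 0.475434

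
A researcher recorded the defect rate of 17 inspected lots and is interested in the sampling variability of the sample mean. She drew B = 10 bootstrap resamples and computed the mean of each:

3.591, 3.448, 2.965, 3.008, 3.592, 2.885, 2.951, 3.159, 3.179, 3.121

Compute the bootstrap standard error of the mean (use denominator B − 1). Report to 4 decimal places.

SE* = 0.2643

Bootstrap SE is the standard deviation of the 10 replicate means.
Mean of replicates: (3.591 + 3.448 + 2.965 + 3.008 + 3.592 + 2.885 + 2.951 + 3.159 + 3.179 + 3.121) / 10 = 31.89900 / 10 = 3.18990
Sum of squared deviations: (+0.40110)² + (+0.25810)² + (−0.22490)² + (−0.18190)² + (+0.40210)² + (−0.30490)² + (−0.23890)² + (−0.03090)² + (−0.01090)² + (−0.06890)² = 0.62871
Variance = 0.62871 / 9 = 0.06986
SE* = √0.06986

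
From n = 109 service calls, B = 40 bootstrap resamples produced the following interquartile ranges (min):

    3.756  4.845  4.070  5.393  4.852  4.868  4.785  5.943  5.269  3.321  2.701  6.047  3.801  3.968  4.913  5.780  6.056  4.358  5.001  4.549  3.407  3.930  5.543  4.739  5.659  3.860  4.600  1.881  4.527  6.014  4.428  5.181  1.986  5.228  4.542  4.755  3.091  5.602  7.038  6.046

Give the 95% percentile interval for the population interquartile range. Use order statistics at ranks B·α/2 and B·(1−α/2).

Sorted replicates: 1.881, 1.986, 2.701, 3.091, 3.321, 3.407, 3.756, 3.801, 3.860, 3.930, 3.968, 4.070, 4.358, 4.428, 4.527, 4.542, 4.549, 4.600, 4.739, 4.755, 4.785, 4.845, 4.852, 4.868, 4.913, 5.001, 5.181, 5.228, 5.269, 5.393, 5.543, 5.602, 5.659, 5.780, 5.943, 6.014, 6.046, 6.047, 6.056, 7.038
α = 0.05; lower rank = 40 × 0.025 = 1; upper rank = 40 × 0.975 = 39.
The 1st smallest replicate is 1.881; the 39th is 6.056.

(1.881, 6.056)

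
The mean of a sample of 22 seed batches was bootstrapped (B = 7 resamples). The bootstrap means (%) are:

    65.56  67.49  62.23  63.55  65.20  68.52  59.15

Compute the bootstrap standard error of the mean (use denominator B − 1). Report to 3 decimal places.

SE* = 3.199

Bootstrap SE is the standard deviation of the 7 replicate means.
Mean of replicates: (65.56 + 67.49 + 62.23 + 63.55 + 65.20 + 68.52 + 59.15) / 7 = 451.7000 / 7 = 64.5286
Sum of squared deviations: (+1.0314)² + (+2.9614)² + (−2.2986)² + (−0.9786)² + (+0.6714)² + (+3.9914)² + (−5.3786)² = 61.3863
Variance = 61.3863 / 6 = 10.2310
SE* = √10.2310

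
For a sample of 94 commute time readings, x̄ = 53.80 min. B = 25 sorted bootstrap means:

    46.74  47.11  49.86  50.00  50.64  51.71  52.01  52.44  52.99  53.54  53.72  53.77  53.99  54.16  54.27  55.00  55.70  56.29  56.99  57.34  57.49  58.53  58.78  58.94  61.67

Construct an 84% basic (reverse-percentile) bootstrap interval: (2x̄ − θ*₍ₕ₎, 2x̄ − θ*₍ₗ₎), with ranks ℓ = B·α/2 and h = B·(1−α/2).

Percentile endpoints at ranks 2 and 23: θ*₍2₎ = 47.11, θ*₍23₎ = 58.78.
Basic interval reflects these around x̄:
  lower = 2 × 53.80 − 58.78 = 48.82
  upper = 2 × 53.80 − 47.11 = 60.49

(48.82, 60.49)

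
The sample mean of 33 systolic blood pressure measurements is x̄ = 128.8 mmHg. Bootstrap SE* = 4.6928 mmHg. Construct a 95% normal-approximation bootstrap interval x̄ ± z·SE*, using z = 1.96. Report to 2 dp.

(119.60, 138.00)

Margin = 1.96 × 4.6928 = 9.198
Interval: 128.8 ± 9.198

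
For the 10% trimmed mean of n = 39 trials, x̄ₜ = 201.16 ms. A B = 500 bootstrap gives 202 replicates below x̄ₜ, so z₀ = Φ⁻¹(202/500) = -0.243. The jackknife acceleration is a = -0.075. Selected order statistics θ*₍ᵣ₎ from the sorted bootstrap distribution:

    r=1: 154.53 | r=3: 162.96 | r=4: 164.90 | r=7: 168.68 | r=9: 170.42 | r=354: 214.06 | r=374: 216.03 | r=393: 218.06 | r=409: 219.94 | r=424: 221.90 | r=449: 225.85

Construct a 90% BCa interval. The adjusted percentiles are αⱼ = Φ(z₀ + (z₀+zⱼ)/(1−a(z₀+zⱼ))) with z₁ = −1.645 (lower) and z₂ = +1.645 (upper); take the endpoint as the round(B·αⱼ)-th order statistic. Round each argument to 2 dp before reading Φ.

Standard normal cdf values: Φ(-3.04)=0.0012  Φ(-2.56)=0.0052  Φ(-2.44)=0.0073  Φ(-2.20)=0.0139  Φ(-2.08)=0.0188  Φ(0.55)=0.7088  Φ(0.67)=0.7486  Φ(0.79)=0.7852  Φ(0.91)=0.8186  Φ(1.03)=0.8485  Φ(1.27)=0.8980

(164.90, 221.90)

Lower: z₀ + z₁ = -0.243 + (-1.645) = -1.888; 1 − a(z₀+z₁) = 1 − (-0.075)(-1.888) = 0.8584; argument = -0.243 + (-1.888)/0.8584 = -2.4424 → -2.44.
α₁ = Φ(-2.44) = 0.0073; rank = round(500 × 0.0073) = 4; θ*₍4₎ = 164.90.
Upper: z₀ + z₂ = 1.402; 1 − a(z₀+z₂) = 1.1052; argument = 1.0256 → 1.03; α₂ = 0.8485; rank = 424; θ*₍424₎ = 221.90.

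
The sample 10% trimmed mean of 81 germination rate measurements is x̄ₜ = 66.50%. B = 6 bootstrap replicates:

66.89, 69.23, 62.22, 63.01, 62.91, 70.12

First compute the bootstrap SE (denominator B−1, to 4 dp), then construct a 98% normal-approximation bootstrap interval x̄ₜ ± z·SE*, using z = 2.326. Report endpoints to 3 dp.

Mean of replicates = 65.7300; sum of squared deviations = 60.5386; SE* = √(60.5386/5) = 3.4796
Margin = 2.326 × 3.4796 = 8.0935
Interval: 66.50 ± 8.0935

(58.406, 74.594)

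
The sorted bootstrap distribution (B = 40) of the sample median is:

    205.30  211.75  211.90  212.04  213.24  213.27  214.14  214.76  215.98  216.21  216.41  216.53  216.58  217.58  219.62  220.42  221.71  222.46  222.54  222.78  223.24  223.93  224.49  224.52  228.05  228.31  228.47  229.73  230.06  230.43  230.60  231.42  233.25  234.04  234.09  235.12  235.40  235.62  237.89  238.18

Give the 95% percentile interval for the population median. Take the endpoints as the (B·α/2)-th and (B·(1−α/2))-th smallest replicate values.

(205.30, 237.89)

α = 0.05; lower rank = 40 × 0.025 = 1; upper rank = 40 × 0.975 = 39.
The 1st smallest replicate is 205.30; the 39th is 237.89.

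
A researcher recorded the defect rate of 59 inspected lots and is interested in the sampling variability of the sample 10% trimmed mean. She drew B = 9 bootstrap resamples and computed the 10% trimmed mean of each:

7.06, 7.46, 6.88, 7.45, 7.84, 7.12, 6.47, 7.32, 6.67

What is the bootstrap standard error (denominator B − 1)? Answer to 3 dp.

Bootstrap SE is the standard deviation of the 9 replicate 10% trimmed means.
Mean of replicates: (7.06 + 7.46 + 6.88 + 7.45 + 7.84 + 7.12 + 6.47 + 7.32 + 6.67) / 9 = 64.2700 / 9 = 7.1411
Sum of squared deviations: (−0.0811)² + (+0.3189)² + (−0.2611)² + (+0.3089)² + (+0.6989)² + (−0.0211)² + (−0.6711)² + (+0.1789)² + (−0.4711)² = 1.4651
Variance = 1.4651 / 8 = 0.1831
SE* = √0.1831

SE* = 0.428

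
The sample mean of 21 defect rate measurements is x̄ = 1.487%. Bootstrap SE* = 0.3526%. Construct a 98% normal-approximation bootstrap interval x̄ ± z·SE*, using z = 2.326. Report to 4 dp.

Margin = 2.326 × 0.3526 = 0.82015
Interval: 1.487 ± 0.82015

(0.6669, 2.3071)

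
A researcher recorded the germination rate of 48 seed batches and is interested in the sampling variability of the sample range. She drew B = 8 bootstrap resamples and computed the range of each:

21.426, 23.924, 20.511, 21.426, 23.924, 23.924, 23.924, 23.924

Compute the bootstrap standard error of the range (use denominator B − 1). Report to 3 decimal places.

Bootstrap SE is the standard deviation of the 8 replicate ranges.
Mean of replicates: (21.426 + 23.924 + 20.511 + 21.426 + 23.924 + 23.924 + 23.924 + 23.924) / 8 = 182.9830 / 8 = 22.8729
Sum of squared deviations: (−1.4469)² + (+1.0511)² + (−2.3619)² + (−1.4469)² + (+1.0511)² + (+1.0511)² + (+1.0511)² + (+1.0511)² = 15.2897
Variance = 15.2897 / 7 = 2.1842
SE* = √2.1842

SE* = 1.478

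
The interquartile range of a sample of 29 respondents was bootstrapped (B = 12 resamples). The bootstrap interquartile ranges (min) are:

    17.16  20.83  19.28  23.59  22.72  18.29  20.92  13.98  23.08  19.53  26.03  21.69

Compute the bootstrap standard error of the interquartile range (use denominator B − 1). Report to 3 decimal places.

Bootstrap SE is the standard deviation of the 12 replicate interquartile ranges.
Mean of replicates: (17.16 + 20.83 + 19.28 + 23.59 + 22.72 + 18.29 + 20.92 + 13.98 + 23.08 + 19.53 + 26.03 + 21.69) / 12 = 247.1000 / 12 = 20.5917
Sum of squared deviations: (−3.4317)² + (+0.2383)² + (−1.3117)² + (+2.9983)² + (+2.1283)² + (−2.3017)² + (+0.3283)² + (−6.6117)² + (+2.4883)² + (−1.0617)² + (+5.4383)² + (+1.0983)² = 114.2938
Variance = 114.2938 / 11 = 10.3903
SE* = √10.3903

SE* = 3.223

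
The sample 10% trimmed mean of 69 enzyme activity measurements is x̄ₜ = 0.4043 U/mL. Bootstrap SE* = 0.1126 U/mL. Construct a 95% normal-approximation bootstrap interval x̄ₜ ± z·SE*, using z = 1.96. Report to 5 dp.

Margin = 1.96 × 0.1126 = 0.220696
Interval: 0.4043 ± 0.220696

(0.18360, 0.62500)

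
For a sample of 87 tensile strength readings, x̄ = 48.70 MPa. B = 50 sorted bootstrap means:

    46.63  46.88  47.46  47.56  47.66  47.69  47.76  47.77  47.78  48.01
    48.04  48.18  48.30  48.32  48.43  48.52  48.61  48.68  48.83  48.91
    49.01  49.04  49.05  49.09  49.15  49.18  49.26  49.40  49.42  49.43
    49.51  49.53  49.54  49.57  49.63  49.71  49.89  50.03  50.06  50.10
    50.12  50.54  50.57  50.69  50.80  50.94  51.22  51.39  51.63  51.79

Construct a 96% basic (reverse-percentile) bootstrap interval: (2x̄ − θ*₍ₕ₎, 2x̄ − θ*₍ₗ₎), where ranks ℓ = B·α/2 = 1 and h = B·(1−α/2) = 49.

Percentile endpoints at ranks 1 and 49: θ*₍1₎ = 46.63, θ*₍49₎ = 51.63.
Basic interval reflects these around x̄:
  lower = 2 × 48.70 − 51.63 = 45.77
  upper = 2 × 48.70 − 46.63 = 50.77

(45.77, 50.77)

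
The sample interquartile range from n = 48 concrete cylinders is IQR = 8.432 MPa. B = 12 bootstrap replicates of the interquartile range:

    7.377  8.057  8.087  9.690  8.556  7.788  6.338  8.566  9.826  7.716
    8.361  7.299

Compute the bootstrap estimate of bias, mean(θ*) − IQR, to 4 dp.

mean(θ*) = (7.377 + 8.057 + 8.087 + 9.690 + 8.556 + 7.788 + 6.338 + 8.566 + 9.826 + 7.716 + 8.361 + 7.299) / 12 = 8.13842
bias = 8.13842 − 8.432

bias = −0.2936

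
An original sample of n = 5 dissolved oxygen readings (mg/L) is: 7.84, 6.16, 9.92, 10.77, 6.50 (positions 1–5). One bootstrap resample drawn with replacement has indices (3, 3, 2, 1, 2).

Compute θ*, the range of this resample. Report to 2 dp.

Resample values: 9.92, 9.92, 6.16, 7.84, 6.16.
Range = 9.92 − 6.16 = 3.76

θ* = 3.76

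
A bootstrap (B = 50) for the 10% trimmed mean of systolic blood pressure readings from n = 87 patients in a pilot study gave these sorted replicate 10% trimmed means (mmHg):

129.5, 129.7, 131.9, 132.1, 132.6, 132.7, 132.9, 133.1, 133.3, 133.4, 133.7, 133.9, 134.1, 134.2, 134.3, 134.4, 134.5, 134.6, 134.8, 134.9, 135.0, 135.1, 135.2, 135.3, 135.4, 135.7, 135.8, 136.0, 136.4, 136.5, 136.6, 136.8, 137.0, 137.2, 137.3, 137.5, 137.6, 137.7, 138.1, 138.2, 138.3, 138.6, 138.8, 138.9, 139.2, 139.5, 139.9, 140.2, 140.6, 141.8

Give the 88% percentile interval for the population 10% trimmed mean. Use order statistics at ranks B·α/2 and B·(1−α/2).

α = 0.12; lower rank = 50 × 0.060 = 3; upper rank = 50 × 0.940 = 47.
The 3rd smallest replicate is 131.9; the 47th is 139.9.

(131.9, 139.9)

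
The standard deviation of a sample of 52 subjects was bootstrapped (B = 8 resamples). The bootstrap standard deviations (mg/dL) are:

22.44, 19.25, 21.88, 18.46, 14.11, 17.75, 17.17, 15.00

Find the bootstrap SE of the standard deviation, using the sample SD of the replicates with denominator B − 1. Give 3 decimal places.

Bootstrap SE is the standard deviation of the 8 replicate standard deviations.
Mean of replicates: (22.44 + 19.25 + 21.88 + 18.46 + 14.11 + 17.75 + 17.17 + 15.00) / 8 = 146.0600 / 8 = 18.2575
Sum of squared deviations: (+4.1825)² + (+0.9925)² + (+3.6225)² + (+0.2025)² + (−4.1475)² + (−0.5075)² + (−1.0875)² + (−3.2575)² = 60.8952
Variance = 60.8952 / 7 = 8.6993
SE* = √8.6993

SE* = 2.949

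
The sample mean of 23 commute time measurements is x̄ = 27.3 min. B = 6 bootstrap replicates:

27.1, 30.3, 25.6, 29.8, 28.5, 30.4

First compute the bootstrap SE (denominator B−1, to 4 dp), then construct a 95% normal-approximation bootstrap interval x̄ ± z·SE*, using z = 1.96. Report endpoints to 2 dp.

Mean of replicates = 28.6167; sum of squared deviations = 18.8283; SE* = √(18.8283/5) = 1.9405
Margin = 1.96 × 1.9405 = 3.803
Interval: 27.3 ± 3.803

(23.50, 31.10)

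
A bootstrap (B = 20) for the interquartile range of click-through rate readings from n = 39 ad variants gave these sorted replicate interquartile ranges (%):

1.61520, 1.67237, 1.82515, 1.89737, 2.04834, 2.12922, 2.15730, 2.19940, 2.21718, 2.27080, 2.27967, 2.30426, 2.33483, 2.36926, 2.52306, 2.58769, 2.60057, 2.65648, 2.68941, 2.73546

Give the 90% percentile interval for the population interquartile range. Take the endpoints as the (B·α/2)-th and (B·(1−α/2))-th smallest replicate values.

α = 0.10; lower rank = 20 × 0.050 = 1; upper rank = 20 × 0.950 = 19.
The 1st smallest replicate is 1.61520; the 19th is 2.68941.

(1.61520, 2.68941)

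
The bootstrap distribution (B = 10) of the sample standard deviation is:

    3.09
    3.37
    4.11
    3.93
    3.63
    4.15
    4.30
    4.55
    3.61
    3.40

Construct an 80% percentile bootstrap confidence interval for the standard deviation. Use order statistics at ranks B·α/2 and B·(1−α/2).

(3.09, 4.30)

Sorted replicates: 3.09, 3.37, 3.40, 3.61, 3.63, 3.93, 4.11, 4.15, 4.30, 4.55
α = 0.20; lower rank = 10 × 0.100 = 1; upper rank = 10 × 0.900 = 9.
The 1st smallest replicate is 3.09; the 9th is 4.30.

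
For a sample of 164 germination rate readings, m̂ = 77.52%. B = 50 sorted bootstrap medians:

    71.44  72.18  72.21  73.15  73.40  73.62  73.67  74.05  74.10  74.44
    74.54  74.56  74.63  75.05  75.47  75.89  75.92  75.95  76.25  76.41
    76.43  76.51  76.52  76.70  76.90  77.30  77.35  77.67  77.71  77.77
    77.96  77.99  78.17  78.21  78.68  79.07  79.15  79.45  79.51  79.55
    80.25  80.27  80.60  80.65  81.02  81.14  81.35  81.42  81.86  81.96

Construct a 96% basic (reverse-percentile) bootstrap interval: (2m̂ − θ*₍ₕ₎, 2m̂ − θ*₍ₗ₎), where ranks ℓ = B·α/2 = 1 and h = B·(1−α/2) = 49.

(73.18, 83.60)

Percentile endpoints at ranks 1 and 49: θ*₍1₎ = 71.44, θ*₍49₎ = 81.86.
Basic interval reflects these around m̂:
  lower = 2 × 77.52 − 81.86 = 73.18
  upper = 2 × 77.52 − 71.44 = 83.60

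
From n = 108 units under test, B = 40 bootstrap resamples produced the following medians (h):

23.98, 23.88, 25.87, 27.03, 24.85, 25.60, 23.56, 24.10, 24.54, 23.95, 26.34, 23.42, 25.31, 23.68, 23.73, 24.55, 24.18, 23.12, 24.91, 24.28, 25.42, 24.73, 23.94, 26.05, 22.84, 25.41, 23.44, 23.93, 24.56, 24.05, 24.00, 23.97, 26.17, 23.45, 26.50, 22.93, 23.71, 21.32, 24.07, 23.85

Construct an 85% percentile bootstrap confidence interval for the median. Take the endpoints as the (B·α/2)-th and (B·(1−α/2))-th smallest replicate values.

Sorted replicates: 21.32, 22.84, 22.93, 23.12, 23.42, 23.44, 23.45, 23.56, 23.68, 23.71, 23.73, 23.85, 23.88, 23.93, 23.94, 23.95, 23.97, 23.98, 24.00, 24.05, 24.07, 24.10, 24.18, 24.28, 24.54, 24.55, 24.56, 24.73, 24.85, 24.91, 25.31, 25.41, 25.42, 25.60, 25.87, 26.05, 26.17, 26.34, 26.50, 27.03
α = 0.15; lower rank = 40 × 0.075 = 3; upper rank = 40 × 0.925 = 37.
The 3rd smallest replicate is 22.93; the 37th is 26.17.

(22.93, 26.17)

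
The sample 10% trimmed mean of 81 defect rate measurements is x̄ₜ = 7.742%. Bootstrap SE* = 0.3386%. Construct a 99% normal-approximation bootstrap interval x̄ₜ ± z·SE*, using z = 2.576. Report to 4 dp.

(6.8698, 8.6142)

Margin = 2.576 × 0.3386 = 0.87223
Interval: 7.742 ± 0.87223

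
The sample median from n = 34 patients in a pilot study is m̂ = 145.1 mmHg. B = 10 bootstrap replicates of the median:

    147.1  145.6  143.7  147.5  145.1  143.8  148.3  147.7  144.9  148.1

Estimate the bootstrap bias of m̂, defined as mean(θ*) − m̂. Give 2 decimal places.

bias = +1.08

mean(θ*) = (147.1 + 145.6 + 143.7 + 147.5 + 145.1 + 143.8 + 148.3 + 147.7 + 144.9 + 148.1) / 10 = 146.180
bias = 146.180 − 145.1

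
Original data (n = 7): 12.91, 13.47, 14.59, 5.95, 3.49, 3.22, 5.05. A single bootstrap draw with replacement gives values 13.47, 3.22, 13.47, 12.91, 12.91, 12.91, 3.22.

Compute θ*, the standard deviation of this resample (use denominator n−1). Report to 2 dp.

θ* = 4.84

Mean = 10.3014; sum of squared deviations = 140.7869
s² = 140.7869 / 6 = 23.4645
s = √23.4645 = 4.84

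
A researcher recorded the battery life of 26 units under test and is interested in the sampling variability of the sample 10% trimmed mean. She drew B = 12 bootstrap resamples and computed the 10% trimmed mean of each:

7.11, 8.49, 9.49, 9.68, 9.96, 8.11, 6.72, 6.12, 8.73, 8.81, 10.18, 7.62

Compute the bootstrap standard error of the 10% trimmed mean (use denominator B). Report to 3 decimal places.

Bootstrap SE is the standard deviation of the 12 replicate 10% trimmed means.
Mean of replicates: (7.11 + 8.49 + 9.49 + 9.68 + 9.96 + 8.11 + 6.72 + 6.12 + 8.73 + 8.81 + 10.18 + 7.62) / 12 = 101.0200 / 12 = 8.4183
Sum of squared deviations: (−1.3083)² + (+0.0717)² + (+1.0717)² + (+1.2617)² + (+1.5417)² + (−0.3083)² + (−1.6983)² + (−2.2983)² + (+0.3117)² + (+0.3917)² + (+1.7617)² + (−0.7983)² = 19.0870
Variance = 19.0870 / 12 = 1.5906
SE* = √1.5906

SE* = 1.261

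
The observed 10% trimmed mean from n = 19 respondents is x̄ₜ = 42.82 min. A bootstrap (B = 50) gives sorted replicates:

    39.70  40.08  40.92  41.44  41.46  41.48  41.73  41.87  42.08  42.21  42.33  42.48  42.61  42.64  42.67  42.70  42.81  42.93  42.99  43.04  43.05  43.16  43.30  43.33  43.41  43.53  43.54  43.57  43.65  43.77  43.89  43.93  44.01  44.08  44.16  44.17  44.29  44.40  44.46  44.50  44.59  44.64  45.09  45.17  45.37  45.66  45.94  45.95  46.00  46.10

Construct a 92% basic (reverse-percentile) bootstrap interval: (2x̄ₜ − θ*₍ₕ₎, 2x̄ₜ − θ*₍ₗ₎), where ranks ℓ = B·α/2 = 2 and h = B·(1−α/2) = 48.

(39.69, 45.56)

Percentile endpoints at ranks 2 and 48: θ*₍2₎ = 40.08, θ*₍48₎ = 45.95.
Basic interval reflects these around x̄ₜ:
  lower = 2 × 42.82 − 45.95 = 39.69
  upper = 2 × 42.82 − 40.08 = 45.56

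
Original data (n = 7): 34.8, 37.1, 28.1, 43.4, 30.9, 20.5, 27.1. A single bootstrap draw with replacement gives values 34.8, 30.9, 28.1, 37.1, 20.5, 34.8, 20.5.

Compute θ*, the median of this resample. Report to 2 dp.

θ* = 30.90

Sorted: 20.5, 20.5, 28.1, 30.9, 34.8, 34.8, 37.1
Median = middle value = 30.90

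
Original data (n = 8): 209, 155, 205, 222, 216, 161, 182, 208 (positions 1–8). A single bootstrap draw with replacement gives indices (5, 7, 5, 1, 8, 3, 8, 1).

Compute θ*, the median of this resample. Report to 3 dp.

Resample values: 216, 182, 216, 209, 208, 205, 208, 209.
Sorted: 182, 205, 208, 208, 209, 209, 216, 216
Median = average of the two middle values = 208.500

θ* = 208.500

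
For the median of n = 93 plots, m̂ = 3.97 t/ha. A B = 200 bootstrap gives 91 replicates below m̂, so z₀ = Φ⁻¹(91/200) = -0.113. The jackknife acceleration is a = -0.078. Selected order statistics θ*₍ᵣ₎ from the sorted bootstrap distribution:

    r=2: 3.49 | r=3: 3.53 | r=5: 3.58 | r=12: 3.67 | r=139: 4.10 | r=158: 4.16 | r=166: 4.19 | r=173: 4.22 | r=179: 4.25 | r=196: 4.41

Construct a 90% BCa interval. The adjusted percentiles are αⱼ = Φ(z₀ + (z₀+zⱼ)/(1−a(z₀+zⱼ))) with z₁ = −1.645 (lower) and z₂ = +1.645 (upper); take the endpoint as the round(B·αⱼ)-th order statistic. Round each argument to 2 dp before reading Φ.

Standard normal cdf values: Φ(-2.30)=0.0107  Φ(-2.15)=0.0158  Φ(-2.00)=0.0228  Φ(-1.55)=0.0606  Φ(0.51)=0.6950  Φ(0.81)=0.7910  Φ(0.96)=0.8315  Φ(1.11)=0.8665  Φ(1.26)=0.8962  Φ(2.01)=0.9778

(3.53, 4.25)

Lower: z₀ + z₁ = -0.113 + (-1.645) = -1.758; 1 − a(z₀+z₁) = 1 − (-0.078)(-1.758) = 0.8629; argument = -0.113 + (-1.758)/0.8629 = -2.1504 → -2.15.
α₁ = Φ(-2.15) = 0.0158; rank = round(200 × 0.0158) = 3; θ*₍3₎ = 3.53.
Upper: z₀ + z₂ = 1.532; 1 − a(z₀+z₂) = 1.1195; argument = 1.2555 → 1.26; α₂ = 0.8962; rank = 179; θ*₍179₎ = 4.25.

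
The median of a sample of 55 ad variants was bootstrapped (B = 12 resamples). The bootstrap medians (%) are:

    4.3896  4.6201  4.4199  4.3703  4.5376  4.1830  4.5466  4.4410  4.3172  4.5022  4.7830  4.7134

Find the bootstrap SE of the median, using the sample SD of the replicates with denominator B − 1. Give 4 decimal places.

SE* = 0.1689

Bootstrap SE is the standard deviation of the 12 replicate medians.
Mean of replicates: (4.3896 + 4.6201 + 4.4199 + 4.3703 + 4.5376 + 4.1830 + 4.5466 + 4.4410 + 4.3172 + 4.5022 + 4.7830 + 4.7134) / 12 = 53.82390 / 12 = 4.48533
Sum of squared deviations: (−0.09573)² + (+0.13477)² + (−0.06543)² + (−0.11503)² + (+0.05227)² + (−0.30233)² + (+0.06127)² + (−0.04433)² + (−0.16813)² + (+0.01687)² + (+0.29767)² + (+0.22807)² = 0.31387
Variance = 0.31387 / 11 = 0.02853
SE* = √0.02853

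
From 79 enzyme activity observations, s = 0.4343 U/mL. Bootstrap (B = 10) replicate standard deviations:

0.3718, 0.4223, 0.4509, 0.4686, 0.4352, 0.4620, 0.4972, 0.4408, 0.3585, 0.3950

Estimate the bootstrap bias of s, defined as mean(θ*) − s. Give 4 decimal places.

mean(θ*) = (0.3718 + 0.4223 + 0.4509 + 0.4686 + 0.4352 + 0.4620 + 0.4972 + 0.4408 + 0.3585 + 0.3950) / 10 = 0.43023
bias = 0.43023 − 0.4343

bias = −0.0041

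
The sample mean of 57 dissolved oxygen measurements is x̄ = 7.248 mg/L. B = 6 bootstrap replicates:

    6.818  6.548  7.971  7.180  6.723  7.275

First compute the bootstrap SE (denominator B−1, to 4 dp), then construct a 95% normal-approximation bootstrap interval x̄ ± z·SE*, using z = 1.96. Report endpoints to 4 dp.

Mean of replicates = 7.0858; sum of squared deviations = 1.3208; SE* = √(1.3208/5) = 0.5140
Margin = 1.96 × 0.5140 = 1.00744
Interval: 7.248 ± 1.00744

(6.2406, 8.2554)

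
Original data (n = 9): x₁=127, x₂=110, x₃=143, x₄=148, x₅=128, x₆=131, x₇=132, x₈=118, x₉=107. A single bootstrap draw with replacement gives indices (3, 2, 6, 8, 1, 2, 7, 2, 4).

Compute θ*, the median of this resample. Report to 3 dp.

θ* = 127.000

Resample values: 143, 110, 131, 118, 127, 110, 132, 110, 148.
Sorted: 110, 110, 110, 118, 127, 131, 132, 143, 148
Median = middle value = 127.000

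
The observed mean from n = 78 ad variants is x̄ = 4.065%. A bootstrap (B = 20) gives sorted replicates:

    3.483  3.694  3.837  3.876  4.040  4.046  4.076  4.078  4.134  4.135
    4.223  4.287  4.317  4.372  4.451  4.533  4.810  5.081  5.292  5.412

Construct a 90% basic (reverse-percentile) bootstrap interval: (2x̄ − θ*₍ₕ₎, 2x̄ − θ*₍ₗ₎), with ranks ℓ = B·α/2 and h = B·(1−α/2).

(2.838, 4.647)

Percentile endpoints at ranks 1 and 19: θ*₍1₎ = 3.483, θ*₍19₎ = 5.292.
Basic interval reflects these around x̄:
  lower = 2 × 4.065 − 5.292 = 2.838
  upper = 2 × 4.065 − 3.483 = 4.647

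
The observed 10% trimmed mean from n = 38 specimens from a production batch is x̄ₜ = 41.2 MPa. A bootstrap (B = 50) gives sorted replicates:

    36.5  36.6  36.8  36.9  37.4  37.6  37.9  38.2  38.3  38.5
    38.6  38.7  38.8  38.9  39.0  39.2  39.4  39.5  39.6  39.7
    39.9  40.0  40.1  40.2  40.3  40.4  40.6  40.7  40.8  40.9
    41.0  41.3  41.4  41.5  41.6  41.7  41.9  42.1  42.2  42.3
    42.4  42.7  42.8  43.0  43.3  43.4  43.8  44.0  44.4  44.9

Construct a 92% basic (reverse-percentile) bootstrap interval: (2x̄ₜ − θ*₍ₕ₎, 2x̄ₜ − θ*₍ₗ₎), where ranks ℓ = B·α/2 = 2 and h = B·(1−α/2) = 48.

(38.4, 45.8)

Percentile endpoints at ranks 2 and 48: θ*₍2₎ = 36.6, θ*₍48₎ = 44.0.
Basic interval reflects these around x̄ₜ:
  lower = 2 × 41.2 − 44.0 = 38.4
  upper = 2 × 41.2 − 36.6 = 45.8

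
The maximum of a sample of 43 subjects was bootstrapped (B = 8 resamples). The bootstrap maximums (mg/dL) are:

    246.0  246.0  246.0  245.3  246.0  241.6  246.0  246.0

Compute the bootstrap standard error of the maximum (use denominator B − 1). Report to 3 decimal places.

SE* = 1.540

Bootstrap SE is the standard deviation of the 8 replicate maximums.
Mean of replicates: (246.0 + 246.0 + 246.0 + 245.3 + 246.0 + 241.6 + 246.0 + 246.0) / 8 = 1962.9000 / 8 = 245.3625
Sum of squared deviations: (+0.6375)² + (+0.6375)² + (+0.6375)² + (−0.0625)² + (+0.6375)² + (−3.7625)² + (+0.6375)² + (+0.6375)² = 16.5988
Variance = 16.5988 / 7 = 2.3713
SE* = √2.3713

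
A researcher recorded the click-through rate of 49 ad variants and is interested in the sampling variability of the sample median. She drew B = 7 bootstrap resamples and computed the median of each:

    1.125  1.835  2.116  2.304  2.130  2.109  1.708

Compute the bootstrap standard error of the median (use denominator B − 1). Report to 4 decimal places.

Bootstrap SE is the standard deviation of the 7 replicate medians.
Mean of replicates: (1.125 + 1.835 + 2.116 + 2.304 + 2.130 + 2.109 + 1.708) / 7 = 13.32700 / 7 = 1.90386
Sum of squared deviations: (−0.77886)² + (−0.06886)² + (+0.21214)² + (+0.40014)² + (+0.22614)² + (+0.20514)² + (−0.19586)² = 0.94806
Variance = 0.94806 / 6 = 0.15801
SE* = √0.15801

SE* = 0.3975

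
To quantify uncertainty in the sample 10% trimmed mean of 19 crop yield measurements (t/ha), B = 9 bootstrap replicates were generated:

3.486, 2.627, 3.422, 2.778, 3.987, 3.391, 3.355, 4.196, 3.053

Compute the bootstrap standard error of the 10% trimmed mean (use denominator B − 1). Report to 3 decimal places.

SE* = 0.510

Bootstrap SE is the standard deviation of the 9 replicate 10% trimmed means.
Mean of replicates: (3.486 + 2.627 + 3.422 + 2.778 + 3.987 + 3.391 + 3.355 + 4.196 + 3.053) / 9 = 30.2950 / 9 = 3.3661
Sum of squared deviations: (+0.1199)² + (−0.7391)² + (+0.0559)² + (−0.5881)² + (+0.6209)² + (+0.0249)² + (−0.0111)² + (+0.8299)² + (−0.3131)² = 2.0827
Variance = 2.0827 / 8 = 0.2603
SE* = √0.2603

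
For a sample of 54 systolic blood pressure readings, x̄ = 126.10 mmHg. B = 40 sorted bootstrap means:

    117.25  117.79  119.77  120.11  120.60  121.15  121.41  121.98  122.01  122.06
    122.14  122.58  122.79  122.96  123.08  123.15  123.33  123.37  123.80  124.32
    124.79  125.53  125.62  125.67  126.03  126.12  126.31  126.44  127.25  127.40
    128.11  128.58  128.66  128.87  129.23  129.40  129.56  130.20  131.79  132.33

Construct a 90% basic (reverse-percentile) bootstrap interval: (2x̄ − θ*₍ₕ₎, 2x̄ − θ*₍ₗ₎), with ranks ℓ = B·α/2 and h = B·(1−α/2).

(122.00, 134.41)

Percentile endpoints at ranks 2 and 38: θ*₍2₎ = 117.79, θ*₍38₎ = 130.20.
Basic interval reflects these around x̄:
  lower = 2 × 126.10 − 130.20 = 122.00
  upper = 2 × 126.10 − 117.79 = 134.41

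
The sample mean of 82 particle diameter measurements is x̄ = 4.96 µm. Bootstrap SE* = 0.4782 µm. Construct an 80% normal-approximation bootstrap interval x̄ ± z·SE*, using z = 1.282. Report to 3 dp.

(4.347, 5.573)

Margin = 1.282 × 0.4782 = 0.6131
Interval: 4.96 ± 0.6131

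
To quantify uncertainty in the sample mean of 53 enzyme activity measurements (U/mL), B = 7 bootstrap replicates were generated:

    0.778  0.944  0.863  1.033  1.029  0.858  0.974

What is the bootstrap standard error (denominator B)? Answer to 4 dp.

Bootstrap SE is the standard deviation of the 7 replicate means.
Mean of replicates: (0.778 + 0.944 + 0.863 + 1.033 + 1.029 + 0.858 + 0.974) / 7 = 6.47900 / 7 = 0.92557
Sum of squared deviations: (−0.14757)² + (+0.01843)² + (−0.06257)² + (+0.10743)² + (+0.10343)² + (−0.06757)² + (+0.04843)² = 0.05518
Variance = 0.05518 / 7 = 0.00788
SE* = √0.00788

SE* = 0.0888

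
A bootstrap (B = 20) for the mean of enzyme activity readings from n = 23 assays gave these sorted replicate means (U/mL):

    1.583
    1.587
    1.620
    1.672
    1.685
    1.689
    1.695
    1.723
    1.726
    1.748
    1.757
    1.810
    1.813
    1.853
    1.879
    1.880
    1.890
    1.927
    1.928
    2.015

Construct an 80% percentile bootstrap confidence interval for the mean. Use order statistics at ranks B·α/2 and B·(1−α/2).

α = 0.20; lower rank = 20 × 0.100 = 2; upper rank = 20 × 0.900 = 18.
The 2nd smallest replicate is 1.587; the 18th is 1.927.

(1.587, 1.927)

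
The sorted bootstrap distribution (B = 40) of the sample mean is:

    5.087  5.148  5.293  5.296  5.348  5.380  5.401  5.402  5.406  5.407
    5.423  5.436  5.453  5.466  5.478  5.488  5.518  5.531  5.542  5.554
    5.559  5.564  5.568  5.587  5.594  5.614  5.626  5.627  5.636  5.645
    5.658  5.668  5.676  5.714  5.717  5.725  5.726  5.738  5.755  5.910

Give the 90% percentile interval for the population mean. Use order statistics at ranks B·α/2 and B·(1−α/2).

(5.148, 5.738)

α = 0.10; lower rank = 40 × 0.050 = 2; upper rank = 40 × 0.950 = 38.
The 2nd smallest replicate is 5.148; the 38th is 5.738.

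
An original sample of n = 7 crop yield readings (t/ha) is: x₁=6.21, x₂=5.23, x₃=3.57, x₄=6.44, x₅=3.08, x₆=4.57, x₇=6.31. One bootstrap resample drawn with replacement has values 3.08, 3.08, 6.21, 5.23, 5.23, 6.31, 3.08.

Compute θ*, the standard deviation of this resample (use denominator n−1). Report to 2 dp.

Mean = 4.6029; sum of squared deviations = 13.2411
s² = 13.2411 / 6 = 2.2069
s = √2.2069 = 1.49

θ* = 1.49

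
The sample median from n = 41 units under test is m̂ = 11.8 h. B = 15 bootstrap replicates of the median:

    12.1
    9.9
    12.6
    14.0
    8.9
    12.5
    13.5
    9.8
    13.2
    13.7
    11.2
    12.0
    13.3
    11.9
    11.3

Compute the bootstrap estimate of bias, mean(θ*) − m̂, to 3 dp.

mean(θ*) = (12.1 + 9.9 + 12.6 + 14.0 + 8.9 + 12.5 + 13.5 + 9.8 + 13.2 + 13.7 + 11.2 + 12.0 + 13.3 + 11.9 + 11.3) / 15 = 11.9933
bias = 11.9933 − 11.8

bias = +0.193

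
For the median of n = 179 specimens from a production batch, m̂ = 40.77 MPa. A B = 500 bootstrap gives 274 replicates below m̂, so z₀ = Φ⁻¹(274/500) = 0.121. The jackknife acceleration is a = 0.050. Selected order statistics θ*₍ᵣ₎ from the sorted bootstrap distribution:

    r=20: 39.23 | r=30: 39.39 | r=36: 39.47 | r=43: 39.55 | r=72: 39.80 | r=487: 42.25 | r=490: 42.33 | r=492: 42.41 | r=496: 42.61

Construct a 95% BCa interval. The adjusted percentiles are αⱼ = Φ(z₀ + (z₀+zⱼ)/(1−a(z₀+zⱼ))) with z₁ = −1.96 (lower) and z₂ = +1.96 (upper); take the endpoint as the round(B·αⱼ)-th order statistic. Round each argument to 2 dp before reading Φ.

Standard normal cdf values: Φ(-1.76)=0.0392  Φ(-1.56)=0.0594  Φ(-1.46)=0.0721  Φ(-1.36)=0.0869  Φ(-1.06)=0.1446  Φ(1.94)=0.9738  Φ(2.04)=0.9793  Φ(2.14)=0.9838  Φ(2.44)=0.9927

Lower: z₀ + z₁ = 0.121 + (-1.960) = -1.839; 1 − a(z₀+z₁) = 1 − (0.050)(-1.839) = 1.0919; argument = 0.121 + (-1.839)/1.0919 = -1.5631 → -1.56.
α₁ = Φ(-1.56) = 0.0594; rank = round(500 × 0.0594) = 30; θ*₍30₎ = 39.39.
Upper: z₀ + z₂ = 2.081; 1 − a(z₀+z₂) = 0.8960; argument = 2.4437 → 2.44; α₂ = 0.9927; rank = 496; θ*₍496₎ = 42.61.

(39.39, 42.61)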